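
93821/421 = 222  +  359/421 =222.85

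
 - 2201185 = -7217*305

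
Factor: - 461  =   - 461^1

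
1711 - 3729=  - 2018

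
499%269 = 230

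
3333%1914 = 1419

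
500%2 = 0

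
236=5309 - 5073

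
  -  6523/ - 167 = 39 + 10/167 = 39.06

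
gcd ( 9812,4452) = 4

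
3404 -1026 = 2378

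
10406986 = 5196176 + 5210810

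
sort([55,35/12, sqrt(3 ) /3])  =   [sqrt( 3 ) /3,35/12,55] 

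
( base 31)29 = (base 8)107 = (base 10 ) 71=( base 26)2j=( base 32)27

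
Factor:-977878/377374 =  - 488939/188687 = -11^1*44449^1*188687^(-1 )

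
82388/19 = 82388/19 = 4336.21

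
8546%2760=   266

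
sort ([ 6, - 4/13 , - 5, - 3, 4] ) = [-5, - 3, - 4/13,4,6]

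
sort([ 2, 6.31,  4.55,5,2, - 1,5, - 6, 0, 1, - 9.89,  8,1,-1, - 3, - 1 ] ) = [ - 9.89,- 6, -3, - 1, - 1, - 1,0,1,1,  2,2,4.55,5, 5, 6.31 , 8]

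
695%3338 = 695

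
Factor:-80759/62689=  - 581/451=-  7^1*11^ (-1 ) * 41^( - 1 ) * 83^1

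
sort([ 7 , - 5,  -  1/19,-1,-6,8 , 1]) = [  -  6, - 5, - 1,-1/19, 1, 7, 8 ]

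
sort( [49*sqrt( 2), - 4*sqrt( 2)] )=[ - 4*sqrt(2), 49*sqrt( 2 )]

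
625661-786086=-160425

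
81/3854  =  81/3854 =0.02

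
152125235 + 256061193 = 408186428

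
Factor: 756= 2^2 * 3^3*7^1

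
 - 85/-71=1 + 14/71=1.20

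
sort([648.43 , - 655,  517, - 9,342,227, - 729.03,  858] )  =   [ - 729.03,-655, - 9, 227,342,517,  648.43,858]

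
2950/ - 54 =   -  1475/27 = - 54.63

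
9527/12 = 793 + 11/12 = 793.92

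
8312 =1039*8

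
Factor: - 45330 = -2^1*3^1*5^1 *1511^1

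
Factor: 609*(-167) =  - 3^1*7^1*29^1*167^1 = -101703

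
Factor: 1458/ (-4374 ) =-3^ (- 1 ) = - 1/3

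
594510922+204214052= 798724974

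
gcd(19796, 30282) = 98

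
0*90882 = 0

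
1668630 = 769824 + 898806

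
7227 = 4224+3003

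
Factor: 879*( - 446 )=  -  392034 = - 2^1*3^1*223^1*293^1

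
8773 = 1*8773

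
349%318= 31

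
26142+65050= 91192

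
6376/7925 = 6376/7925 = 0.80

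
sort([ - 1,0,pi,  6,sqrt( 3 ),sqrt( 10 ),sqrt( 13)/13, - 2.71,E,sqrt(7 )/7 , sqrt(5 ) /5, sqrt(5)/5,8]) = [ - 2.71, - 1,0,sqrt( 13) /13,sqrt(7)/7, sqrt ( 5 )/5,sqrt(5 )/5,sqrt(3),E, pi,sqrt(10), 6, 8]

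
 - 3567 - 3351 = -6918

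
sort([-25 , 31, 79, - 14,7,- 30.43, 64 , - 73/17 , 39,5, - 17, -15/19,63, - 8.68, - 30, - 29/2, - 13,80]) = [ - 30.43, -30, - 25, - 17, - 29/2, - 14,  -  13,-8.68, - 73/17, - 15/19,5,7,31, 39, 63 , 64, 79, 80]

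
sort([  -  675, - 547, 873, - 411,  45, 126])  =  [  -  675 , - 547,-411, 45 , 126, 873 ] 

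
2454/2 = 1227 = 1227.00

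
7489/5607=7489/5607= 1.34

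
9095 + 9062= 18157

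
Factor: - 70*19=-2^1*5^1*7^1* 19^1 = -  1330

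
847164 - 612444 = 234720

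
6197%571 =487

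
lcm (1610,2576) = 12880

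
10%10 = 0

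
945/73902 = 315/24634 = 0.01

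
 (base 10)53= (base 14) 3b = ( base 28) 1p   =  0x35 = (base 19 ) 2F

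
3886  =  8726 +-4840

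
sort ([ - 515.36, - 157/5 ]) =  [ - 515.36, - 157/5 ]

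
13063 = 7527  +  5536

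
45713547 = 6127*7461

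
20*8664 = 173280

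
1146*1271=1456566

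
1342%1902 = 1342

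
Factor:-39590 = -2^1 * 5^1 * 37^1*107^1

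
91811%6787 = 3580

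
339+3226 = 3565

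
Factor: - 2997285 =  - 3^1*5^1 * 199819^1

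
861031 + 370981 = 1232012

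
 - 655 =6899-7554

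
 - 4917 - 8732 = -13649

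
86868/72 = 2413/2 = 1206.50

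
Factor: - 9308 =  - 2^2 * 13^1  *  179^1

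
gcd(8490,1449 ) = 3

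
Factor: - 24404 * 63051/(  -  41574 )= 256449434/6929 = 2^1*13^( - 2) * 41^( - 1)*6101^1*21017^1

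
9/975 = 3/325 = 0.01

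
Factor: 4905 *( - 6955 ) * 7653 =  - 261076546575 = - 3^3*5^2*13^1*107^1 *109^1 * 2551^1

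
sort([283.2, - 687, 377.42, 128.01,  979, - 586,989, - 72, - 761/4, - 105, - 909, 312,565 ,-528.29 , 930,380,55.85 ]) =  [ - 909,  -  687, - 586,-528.29,-761/4, - 105, - 72,  55.85,128.01,  283.2,  312, 377.42,380 , 565, 930 , 979,  989 ]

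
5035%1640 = 115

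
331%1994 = 331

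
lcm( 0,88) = 0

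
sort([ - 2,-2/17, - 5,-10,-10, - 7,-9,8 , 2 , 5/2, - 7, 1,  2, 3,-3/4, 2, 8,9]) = [ -10, - 10,- 9, - 7, - 7,-5 , - 2, - 3/4,-2/17, 1, 2,2,  2, 5/2,3 , 8,8,9]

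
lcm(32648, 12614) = 555016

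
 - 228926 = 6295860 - 6524786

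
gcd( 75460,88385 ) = 55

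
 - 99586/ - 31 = 99586/31 = 3212.45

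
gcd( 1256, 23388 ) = 4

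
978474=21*46594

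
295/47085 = 59/9417 = 0.01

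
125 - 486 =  - 361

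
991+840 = 1831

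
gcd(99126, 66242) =2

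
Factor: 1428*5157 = 7364196 = 2^2 * 3^4 * 7^1*17^1 * 191^1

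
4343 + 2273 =6616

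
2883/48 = 60 + 1/16 = 60.06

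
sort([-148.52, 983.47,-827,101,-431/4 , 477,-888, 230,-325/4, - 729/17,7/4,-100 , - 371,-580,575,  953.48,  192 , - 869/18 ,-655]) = [- 888,-827, - 655,  -  580, - 371, - 148.52,  -  431/4,-100, - 325/4, - 869/18, - 729/17,7/4,101,192,230, 477,575, 953.48,983.47]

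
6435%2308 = 1819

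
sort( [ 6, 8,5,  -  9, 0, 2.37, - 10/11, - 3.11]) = [-9, - 3.11, - 10/11,  0, 2.37 , 5,6,8] 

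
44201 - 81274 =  - 37073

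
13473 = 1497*9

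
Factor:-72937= -72937^1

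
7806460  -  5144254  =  2662206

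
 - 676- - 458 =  - 218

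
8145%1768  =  1073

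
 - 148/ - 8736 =37/2184 = 0.02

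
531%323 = 208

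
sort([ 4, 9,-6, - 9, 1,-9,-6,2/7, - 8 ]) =[ - 9, - 9, - 8,-6, - 6, 2/7,1, 4, 9 ] 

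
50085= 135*371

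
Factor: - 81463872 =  - 2^6 * 3^1*7^3 * 1237^1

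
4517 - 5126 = -609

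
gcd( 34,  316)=2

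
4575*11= 50325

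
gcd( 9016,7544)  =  184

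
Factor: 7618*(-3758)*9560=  - 2^5* 5^1*13^1*239^1*293^1*1879^1= - 273687924640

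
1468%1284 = 184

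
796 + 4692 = 5488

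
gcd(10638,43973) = 1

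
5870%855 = 740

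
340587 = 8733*39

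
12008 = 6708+5300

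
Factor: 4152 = 2^3*3^1*173^1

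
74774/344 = 217 + 63/172 = 217.37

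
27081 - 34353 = -7272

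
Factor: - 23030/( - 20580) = 47/42=   2^( - 1)*3^( - 1)*7^( - 1)*47^1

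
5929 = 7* 847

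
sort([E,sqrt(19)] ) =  [E, sqrt( 19)] 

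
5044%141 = 109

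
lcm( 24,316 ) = 1896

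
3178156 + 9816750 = 12994906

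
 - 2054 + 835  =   - 1219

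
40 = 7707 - 7667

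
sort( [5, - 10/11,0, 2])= [-10/11,0, 2, 5]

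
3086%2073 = 1013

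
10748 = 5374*2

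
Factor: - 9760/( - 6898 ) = 2^4*5^1*61^1 *3449^(-1) = 4880/3449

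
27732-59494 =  - 31762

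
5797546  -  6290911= - 493365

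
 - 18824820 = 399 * ( - 47180)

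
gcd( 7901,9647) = 1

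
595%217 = 161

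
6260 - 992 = 5268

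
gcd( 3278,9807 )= 1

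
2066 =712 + 1354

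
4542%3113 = 1429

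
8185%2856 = 2473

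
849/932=849/932 = 0.91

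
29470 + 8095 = 37565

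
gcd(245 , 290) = 5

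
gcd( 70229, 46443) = 1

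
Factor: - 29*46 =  - 2^1*23^1*29^1 = - 1334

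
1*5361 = 5361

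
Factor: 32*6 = 2^6*3^1 =192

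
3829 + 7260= 11089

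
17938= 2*8969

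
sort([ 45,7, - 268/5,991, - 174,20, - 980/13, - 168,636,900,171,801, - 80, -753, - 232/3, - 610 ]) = [ - 753, - 610,-174,-168, - 80, - 232/3, - 980/13, - 268/5,7, 20,45,171,636,801,900,991]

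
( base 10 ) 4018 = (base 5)112033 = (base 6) 30334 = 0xfb2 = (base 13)1AA1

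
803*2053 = 1648559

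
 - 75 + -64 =-139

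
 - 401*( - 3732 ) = 1496532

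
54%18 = 0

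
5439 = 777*7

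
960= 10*96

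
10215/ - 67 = -153+36/67 = - 152.46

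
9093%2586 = 1335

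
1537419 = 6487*237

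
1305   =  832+473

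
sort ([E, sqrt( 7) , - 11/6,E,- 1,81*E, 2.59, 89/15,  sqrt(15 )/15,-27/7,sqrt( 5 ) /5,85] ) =[ - 27/7 , - 11/6, - 1, sqrt( 15 ) /15,sqrt( 5 ) /5  ,  2.59,  sqrt( 7 ), E,E,89/15,85,81* E]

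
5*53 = 265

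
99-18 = 81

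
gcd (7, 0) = 7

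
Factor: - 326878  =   - 2^1*353^1*463^1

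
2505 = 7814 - 5309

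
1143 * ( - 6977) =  - 7974711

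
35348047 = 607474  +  34740573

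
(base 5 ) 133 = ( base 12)37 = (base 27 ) 1g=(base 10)43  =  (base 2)101011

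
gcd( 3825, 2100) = 75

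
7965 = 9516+-1551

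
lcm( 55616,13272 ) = 1167936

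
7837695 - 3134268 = 4703427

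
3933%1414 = 1105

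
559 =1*559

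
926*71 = 65746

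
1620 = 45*36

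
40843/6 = 6807 + 1/6 = 6807.17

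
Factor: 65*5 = 5^2 * 13^1 = 325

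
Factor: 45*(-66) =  - 2^1*3^3*5^1*11^1= -2970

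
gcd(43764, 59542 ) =14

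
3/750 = 1/250 = 0.00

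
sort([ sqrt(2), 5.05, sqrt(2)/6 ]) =[sqrt(2 )/6,sqrt(2), 5.05]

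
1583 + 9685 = 11268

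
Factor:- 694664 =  - 2^3*71^1*1223^1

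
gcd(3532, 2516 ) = 4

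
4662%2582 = 2080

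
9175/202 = 9175/202 = 45.42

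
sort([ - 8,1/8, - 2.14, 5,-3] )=[- 8, - 3,-2.14,1/8,5 ]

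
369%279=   90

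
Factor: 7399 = 7^2*151^1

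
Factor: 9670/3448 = 2^(- 2 ) *5^1*431^( - 1) * 967^1 = 4835/1724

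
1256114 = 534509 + 721605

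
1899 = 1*1899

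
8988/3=2996= 2996.00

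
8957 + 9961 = 18918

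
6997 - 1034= 5963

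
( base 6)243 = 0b1100011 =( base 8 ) 143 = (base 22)4b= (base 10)99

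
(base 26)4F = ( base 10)119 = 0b1110111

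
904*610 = 551440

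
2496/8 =312= 312.00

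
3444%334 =104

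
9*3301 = 29709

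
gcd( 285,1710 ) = 285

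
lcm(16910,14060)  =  1251340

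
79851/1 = 79851 = 79851.00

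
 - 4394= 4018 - 8412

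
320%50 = 20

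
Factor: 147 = 3^1*  7^2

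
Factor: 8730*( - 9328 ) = - 2^5*3^2 * 5^1*11^1 * 53^1*97^1= - 81433440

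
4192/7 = 598 + 6/7 = 598.86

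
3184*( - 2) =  - 6368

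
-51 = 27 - 78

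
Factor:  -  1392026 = -2^1 * 71^1*9803^1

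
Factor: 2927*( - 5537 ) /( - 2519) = 7^2*11^( - 1 ) *113^1* 229^( - 1)*2927^1 = 16206799/2519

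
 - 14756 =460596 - 475352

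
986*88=86768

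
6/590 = 3/295= 0.01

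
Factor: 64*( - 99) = -6336 = - 2^6*3^2*11^1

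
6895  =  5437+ 1458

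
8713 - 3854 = 4859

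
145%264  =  145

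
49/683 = 49/683 = 0.07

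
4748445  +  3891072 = 8639517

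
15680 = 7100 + 8580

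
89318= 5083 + 84235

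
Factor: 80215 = 5^1 *61^1* 263^1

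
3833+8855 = 12688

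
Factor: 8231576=2^3*43^1*23929^1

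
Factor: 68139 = 3^2*67^1 * 113^1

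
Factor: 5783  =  5783^1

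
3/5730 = 1/1910 = 0.00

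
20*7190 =143800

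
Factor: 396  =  2^2*3^2 * 11^1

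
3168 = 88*36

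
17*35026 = 595442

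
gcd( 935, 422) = 1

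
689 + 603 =1292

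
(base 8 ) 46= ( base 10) 38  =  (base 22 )1g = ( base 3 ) 1102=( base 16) 26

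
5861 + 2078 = 7939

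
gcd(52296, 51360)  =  24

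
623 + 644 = 1267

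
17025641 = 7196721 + 9828920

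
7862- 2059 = 5803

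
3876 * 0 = 0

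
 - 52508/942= - 26254/471 = -55.74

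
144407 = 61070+83337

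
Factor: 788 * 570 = 449160 = 2^3*3^1*5^1*19^1*197^1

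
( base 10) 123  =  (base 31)3U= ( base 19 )69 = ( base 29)47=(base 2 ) 1111011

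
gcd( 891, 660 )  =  33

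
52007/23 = 2261 + 4/23 = 2261.17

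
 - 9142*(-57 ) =521094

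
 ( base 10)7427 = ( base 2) 1110100000011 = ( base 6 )54215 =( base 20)ib7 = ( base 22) f7d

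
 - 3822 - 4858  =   - 8680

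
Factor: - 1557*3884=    - 6047388=- 2^2*3^2*173^1*971^1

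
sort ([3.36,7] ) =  [ 3.36, 7 ]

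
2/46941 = 2/46941 = 0.00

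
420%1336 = 420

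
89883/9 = 9987 = 9987.00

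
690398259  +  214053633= 904451892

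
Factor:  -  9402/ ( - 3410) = 3^1* 5^( - 1)*11^( - 1 ) * 31^( - 1)*1567^1 =4701/1705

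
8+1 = 9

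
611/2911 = 611/2911=0.21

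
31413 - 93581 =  - 62168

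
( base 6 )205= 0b1001101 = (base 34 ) 29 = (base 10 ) 77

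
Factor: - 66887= - 211^1*317^1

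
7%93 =7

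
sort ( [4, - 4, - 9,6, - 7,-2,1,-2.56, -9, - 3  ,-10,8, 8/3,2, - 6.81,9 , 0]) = [-10, - 9,-9,-7, - 6.81,-4, - 3,-2.56, - 2, 0  ,  1 , 2 , 8/3,4 , 6,8, 9]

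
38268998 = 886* 43193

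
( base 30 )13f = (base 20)2a5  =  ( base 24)1HL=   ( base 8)1755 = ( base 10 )1005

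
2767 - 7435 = -4668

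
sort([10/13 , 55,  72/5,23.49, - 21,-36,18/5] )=[-36, - 21, 10/13,18/5,72/5, 23.49,55 ]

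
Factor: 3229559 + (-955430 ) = 3^3*11^1*13^1*19^1*31^1 = 2274129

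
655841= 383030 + 272811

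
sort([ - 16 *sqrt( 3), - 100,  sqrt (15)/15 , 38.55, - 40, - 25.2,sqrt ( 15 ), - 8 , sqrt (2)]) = [ - 100,-40,  -  16 * sqrt(3 ),-25.2, - 8,sqrt (15 )/15, sqrt(2), sqrt( 15 ),38.55]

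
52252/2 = 26126=26126.00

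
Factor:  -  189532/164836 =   -  967/841 = - 29^( - 2)*967^1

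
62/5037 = 62/5037= 0.01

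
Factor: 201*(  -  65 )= - 3^1 * 5^1*13^1 * 67^1= - 13065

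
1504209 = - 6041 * ( -249 ) 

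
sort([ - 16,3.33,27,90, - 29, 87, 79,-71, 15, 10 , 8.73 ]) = [ - 71, - 29,-16, 3.33,8.73, 10, 15,  27, 79, 87, 90]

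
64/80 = 4/5 =0.80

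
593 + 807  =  1400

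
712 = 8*89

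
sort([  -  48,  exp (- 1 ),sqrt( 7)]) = [-48,exp ( - 1 ),sqrt( 7)]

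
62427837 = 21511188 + 40916649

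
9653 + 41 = 9694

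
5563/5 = 5563/5 = 1112.60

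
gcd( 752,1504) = 752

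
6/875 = 6/875 = 0.01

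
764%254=2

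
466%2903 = 466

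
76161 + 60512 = 136673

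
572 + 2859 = 3431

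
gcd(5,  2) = 1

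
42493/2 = 42493/2 = 21246.50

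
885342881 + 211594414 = 1096937295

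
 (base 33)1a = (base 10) 43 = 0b101011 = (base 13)34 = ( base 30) 1D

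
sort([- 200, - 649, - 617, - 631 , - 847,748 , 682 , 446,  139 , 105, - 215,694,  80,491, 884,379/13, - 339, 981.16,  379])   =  [ - 847, - 649,  -  631, -617,  -  339 ,-215, - 200, 379/13, 80,105,139,379 , 446,491, 682,694,  748, 884 , 981.16]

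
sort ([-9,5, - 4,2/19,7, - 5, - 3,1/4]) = [ -9 , - 5, - 4, - 3, 2/19,  1/4, 5,7 ]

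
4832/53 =91+9/53 = 91.17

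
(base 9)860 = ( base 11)589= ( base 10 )702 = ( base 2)1010111110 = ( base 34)KM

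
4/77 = 4/77= 0.05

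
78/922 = 39/461 = 0.08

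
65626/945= 65626/945= 69.45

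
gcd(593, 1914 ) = 1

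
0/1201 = 0 = 0.00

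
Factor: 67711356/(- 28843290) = - 1253914/534135 = -2^1* 3^( - 1) * 5^(-1)*7^(- 1)*23^1*5087^( - 1) * 27259^1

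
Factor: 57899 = 57899^1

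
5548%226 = 124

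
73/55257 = 73/55257 = 0.00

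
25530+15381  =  40911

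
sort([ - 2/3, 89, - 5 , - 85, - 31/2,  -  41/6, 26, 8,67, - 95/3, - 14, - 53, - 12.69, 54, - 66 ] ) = [ - 85,-66, - 53, - 95/3,  -  31/2,-14,-12.69, - 41/6, - 5, - 2/3, 8,26, 54,67,89]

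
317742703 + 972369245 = 1290111948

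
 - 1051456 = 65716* ( - 16) 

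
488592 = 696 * 702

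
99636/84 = 8303/7 = 1186.14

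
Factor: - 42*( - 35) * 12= 2^3*3^2*5^1*7^2 = 17640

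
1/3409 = 1/3409 = 0.00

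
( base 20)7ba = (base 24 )566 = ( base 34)2l4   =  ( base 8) 5726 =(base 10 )3030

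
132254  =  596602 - 464348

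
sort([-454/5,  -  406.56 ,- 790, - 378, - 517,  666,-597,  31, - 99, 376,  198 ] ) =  [ - 790, - 597, - 517,-406.56, - 378 , - 99,-454/5,31 , 198,  376, 666]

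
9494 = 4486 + 5008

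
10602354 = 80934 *131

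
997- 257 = 740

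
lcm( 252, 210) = 1260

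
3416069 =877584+2538485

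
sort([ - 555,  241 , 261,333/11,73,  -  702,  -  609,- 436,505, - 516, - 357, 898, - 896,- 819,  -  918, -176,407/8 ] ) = [ - 918, - 896, - 819, -702,-609 , - 555, -516, - 436, - 357, - 176,333/11,407/8,73, 241,261, 505,898]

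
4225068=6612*639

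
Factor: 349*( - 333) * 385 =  - 44743545 = -3^2*5^1 *7^1*11^1*37^1*349^1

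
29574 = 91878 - 62304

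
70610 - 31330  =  39280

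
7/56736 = 7/56736 = 0.00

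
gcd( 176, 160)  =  16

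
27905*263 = 7339015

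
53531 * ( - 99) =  - 5299569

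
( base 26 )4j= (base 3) 11120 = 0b1111011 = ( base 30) 43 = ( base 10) 123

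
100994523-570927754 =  - 469933231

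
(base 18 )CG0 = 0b1000001010000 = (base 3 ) 12201200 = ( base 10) 4176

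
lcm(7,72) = 504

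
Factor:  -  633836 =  - 2^2*7^1*22637^1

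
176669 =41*4309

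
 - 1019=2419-3438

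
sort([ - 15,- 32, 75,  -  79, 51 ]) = [-79,-32 ,-15, 51, 75 ]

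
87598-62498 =25100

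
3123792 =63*49584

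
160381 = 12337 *13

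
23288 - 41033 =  - 17745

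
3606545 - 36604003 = -32997458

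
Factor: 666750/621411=250/233 = 2^1 * 5^3*233^(- 1 ) 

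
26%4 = 2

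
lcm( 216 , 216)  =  216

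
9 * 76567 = 689103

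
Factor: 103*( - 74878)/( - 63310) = 3856217/31655 = 5^( - 1)*13^( - 1 )  *29^1 * 103^1*487^( - 1)*1291^1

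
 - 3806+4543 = 737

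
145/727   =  145/727 = 0.20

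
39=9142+-9103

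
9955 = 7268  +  2687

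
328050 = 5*65610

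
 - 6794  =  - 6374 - 420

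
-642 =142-784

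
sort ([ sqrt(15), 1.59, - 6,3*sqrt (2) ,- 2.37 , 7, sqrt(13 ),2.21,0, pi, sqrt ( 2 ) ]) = [ - 6  , - 2.37 , 0,sqrt( 2)  ,  1.59 , 2.21, pi,  sqrt (13 ),sqrt( 15),3*sqrt( 2),7]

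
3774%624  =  30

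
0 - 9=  - 9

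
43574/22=1980 + 7/11 = 1980.64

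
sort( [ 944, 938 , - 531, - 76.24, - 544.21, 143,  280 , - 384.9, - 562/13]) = [ - 544.21, - 531, - 384.9, - 76.24,-562/13, 143, 280, 938, 944]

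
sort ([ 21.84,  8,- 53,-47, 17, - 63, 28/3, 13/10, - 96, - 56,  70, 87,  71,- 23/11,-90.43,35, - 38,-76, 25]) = [ - 96,  -  90.43, - 76, - 63, - 56, - 53, - 47 , - 38, - 23/11 , 13/10, 8, 28/3,17, 21.84 , 25, 35, 70 , 71, 87 ] 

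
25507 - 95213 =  - 69706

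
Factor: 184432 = 2^4 * 11527^1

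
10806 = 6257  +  4549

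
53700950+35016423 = 88717373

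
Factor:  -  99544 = - 2^3 * 23^1*541^1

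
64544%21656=21232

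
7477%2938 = 1601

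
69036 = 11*6276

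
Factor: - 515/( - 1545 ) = 1/3 = 3^( -1)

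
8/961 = 8/961 = 0.01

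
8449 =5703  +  2746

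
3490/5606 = 1745/2803 = 0.62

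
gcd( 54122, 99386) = 2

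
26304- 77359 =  - 51055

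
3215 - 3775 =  - 560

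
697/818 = 697/818= 0.85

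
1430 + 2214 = 3644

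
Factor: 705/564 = 5/4 = 2^( - 2)*5^1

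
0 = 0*97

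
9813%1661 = 1508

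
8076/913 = 8076/913=8.85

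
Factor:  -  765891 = -3^2*7^1*12157^1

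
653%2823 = 653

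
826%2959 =826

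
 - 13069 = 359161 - 372230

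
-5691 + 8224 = 2533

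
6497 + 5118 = 11615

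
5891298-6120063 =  - 228765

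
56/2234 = 28/1117 = 0.03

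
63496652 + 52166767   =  115663419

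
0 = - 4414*0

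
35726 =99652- 63926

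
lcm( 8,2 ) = 8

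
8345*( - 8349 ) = -69672405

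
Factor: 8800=2^5 *5^2*11^1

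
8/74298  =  4/37149 = 0.00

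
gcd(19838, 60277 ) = 763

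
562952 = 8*70369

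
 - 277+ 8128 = 7851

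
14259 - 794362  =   - 780103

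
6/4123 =6/4123= 0.00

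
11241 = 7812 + 3429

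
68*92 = 6256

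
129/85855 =129/85855 = 0.00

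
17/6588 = 17/6588 = 0.00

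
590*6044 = 3565960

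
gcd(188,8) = 4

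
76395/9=8488 + 1/3 = 8488.33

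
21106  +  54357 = 75463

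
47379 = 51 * 929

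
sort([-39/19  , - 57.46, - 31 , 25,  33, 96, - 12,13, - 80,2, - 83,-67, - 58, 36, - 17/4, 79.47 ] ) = [-83, - 80,-67  , - 58, - 57.46, - 31, -12, - 17/4, - 39/19 , 2, 13,25, 33,  36, 79.47, 96 ]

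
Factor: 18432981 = 3^3*7^1*17^1*5737^1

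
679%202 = 73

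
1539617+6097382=7636999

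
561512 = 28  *20054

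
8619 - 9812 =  - 1193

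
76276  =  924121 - 847845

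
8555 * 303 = 2592165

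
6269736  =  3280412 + 2989324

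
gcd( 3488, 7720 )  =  8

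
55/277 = 55/277 = 0.20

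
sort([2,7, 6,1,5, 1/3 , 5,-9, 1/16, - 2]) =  [- 9, - 2, 1/16, 1/3, 1 , 2, 5, 5,6, 7 ]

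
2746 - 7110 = - 4364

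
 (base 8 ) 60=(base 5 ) 143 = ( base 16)30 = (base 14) 36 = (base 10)48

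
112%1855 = 112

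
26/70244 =13/35122=0.00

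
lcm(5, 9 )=45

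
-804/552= -67/46 = - 1.46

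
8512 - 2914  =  5598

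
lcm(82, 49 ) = 4018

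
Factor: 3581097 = 3^1*13^1*91823^1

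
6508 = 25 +6483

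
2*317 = 634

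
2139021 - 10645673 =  - 8506652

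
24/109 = 24/109 = 0.22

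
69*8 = 552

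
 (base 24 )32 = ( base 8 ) 112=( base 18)42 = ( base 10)74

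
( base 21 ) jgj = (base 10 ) 8734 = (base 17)1D3D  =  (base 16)221E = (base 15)28C4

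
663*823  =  545649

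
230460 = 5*46092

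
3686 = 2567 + 1119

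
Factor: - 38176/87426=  - 2^4  *3^( - 3)*1193^1 * 1619^(-1)=- 19088/43713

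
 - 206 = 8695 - 8901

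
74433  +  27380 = 101813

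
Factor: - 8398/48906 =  - 3^( - 2)*11^( - 1) * 17^1 = -17/99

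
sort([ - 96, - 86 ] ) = [ - 96, - 86 ]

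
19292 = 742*26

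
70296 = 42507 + 27789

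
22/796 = 11/398 =0.03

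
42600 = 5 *8520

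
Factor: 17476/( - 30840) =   -  2^ ( - 1)*3^(-1)*5^( - 1)*17^1 = - 17/30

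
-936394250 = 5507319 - 941901569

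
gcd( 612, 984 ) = 12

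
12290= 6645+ 5645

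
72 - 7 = 65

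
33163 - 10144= 23019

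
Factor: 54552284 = 2^2*2161^1*6311^1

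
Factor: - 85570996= - 2^2 * 7^1 * 17^1*29^1*6199^1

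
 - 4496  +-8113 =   -  12609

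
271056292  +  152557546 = 423613838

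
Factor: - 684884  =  -2^2 *47^1*3643^1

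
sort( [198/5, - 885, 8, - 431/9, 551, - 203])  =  [ - 885 , - 203, - 431/9, 8, 198/5, 551]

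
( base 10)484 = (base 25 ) J9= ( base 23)l1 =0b111100100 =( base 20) 144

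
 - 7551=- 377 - 7174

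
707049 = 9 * 78561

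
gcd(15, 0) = 15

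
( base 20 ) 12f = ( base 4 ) 13013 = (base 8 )707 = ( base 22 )kf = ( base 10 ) 455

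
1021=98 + 923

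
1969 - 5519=- 3550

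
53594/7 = 7656 + 2/7 = 7656.29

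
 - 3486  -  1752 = - 5238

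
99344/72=1379 + 7/9 = 1379.78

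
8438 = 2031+6407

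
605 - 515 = 90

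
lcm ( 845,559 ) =36335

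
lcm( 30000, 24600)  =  1230000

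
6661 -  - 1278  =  7939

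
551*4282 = 2359382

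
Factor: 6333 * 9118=2^1*3^1*47^1*97^1*2111^1 = 57744294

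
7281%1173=243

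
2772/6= 462 = 462.00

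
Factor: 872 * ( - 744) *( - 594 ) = 2^7*3^4*11^1*31^1*109^1 = 385368192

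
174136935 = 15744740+158392195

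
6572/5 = 1314 + 2/5 = 1314.40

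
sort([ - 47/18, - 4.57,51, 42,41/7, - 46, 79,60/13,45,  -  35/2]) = [ - 46, - 35/2,-4.57, - 47/18, 60/13, 41/7 , 42,  45, 51,79]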